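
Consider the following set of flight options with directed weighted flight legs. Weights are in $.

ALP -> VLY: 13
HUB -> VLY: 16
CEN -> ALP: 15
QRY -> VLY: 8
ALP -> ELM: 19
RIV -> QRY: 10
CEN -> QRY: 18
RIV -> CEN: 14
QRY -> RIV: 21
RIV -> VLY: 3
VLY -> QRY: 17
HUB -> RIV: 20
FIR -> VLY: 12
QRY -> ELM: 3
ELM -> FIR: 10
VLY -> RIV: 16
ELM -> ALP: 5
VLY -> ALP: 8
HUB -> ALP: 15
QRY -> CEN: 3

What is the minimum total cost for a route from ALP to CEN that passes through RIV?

$42

Shortest ALP→RIV: ALP → VLY → RIV = 29
Best RIV to CEN: RIV → QRY → CEN costing 13
Total via RIV: 29 + 13 = $42.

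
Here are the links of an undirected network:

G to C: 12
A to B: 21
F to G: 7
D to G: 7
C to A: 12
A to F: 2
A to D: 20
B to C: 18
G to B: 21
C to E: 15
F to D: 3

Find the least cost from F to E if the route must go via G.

34

Best F to G: F → G costing 7
Shortest G→E: G → C → E = 27
Total via G: 7 + 27 = 34.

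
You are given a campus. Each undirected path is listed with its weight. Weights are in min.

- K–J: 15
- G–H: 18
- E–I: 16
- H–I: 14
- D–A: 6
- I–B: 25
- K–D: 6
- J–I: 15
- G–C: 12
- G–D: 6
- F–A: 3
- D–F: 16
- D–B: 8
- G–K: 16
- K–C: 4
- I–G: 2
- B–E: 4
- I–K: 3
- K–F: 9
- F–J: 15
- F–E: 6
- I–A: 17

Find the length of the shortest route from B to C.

Candidate routes:
B - D - G - I - K - C: 8+6+2+3+4 = 23
B - D - K - C: 8+6+4 = 18
The minimum is 18 min via B - D - K - C.

18 min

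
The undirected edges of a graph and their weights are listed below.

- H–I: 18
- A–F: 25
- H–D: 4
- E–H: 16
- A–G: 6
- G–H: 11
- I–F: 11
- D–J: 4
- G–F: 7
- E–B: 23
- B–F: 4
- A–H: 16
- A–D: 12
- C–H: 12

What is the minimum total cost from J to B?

30

Compare a few routes:
J → D → A → G → F → B: 4+12+6+7+4 = 33
J → D → H → G → F → B: 4+4+11+7+4 = 30
Cheapest is J → D → H → G → F → B at 30.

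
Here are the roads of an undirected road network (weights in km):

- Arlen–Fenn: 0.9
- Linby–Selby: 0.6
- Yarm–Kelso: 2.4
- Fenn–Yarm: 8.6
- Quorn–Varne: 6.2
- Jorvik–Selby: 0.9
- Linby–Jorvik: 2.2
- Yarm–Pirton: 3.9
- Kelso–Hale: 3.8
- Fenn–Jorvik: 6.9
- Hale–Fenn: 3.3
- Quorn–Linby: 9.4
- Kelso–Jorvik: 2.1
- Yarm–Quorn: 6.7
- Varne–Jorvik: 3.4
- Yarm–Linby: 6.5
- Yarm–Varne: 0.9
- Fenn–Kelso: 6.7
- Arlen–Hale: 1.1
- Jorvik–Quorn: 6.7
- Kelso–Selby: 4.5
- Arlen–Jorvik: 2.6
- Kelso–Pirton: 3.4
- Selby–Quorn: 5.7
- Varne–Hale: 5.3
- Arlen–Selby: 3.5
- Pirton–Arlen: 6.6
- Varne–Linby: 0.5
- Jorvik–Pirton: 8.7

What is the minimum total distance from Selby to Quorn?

Compare a few routes:
Selby - Quorn: 5.7 = 5.7
Selby - Linby - Varne - Quorn: 0.6+0.5+6.2 = 7.3
Selby - Jorvik - Quorn: 0.9+6.7 = 7.6
Cheapest is Selby - Quorn at 5.7 km.

5.7 km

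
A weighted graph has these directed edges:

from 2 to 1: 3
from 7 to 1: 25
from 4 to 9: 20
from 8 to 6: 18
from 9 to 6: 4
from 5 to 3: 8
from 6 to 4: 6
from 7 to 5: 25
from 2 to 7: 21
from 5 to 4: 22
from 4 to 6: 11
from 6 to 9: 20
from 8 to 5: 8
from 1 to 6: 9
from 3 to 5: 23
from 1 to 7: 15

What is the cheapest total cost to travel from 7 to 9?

Enumerating some paths:
7 → 5 → 4 → 9: 25+22+20 = 67
7 → 1 → 6 → 4 → 9: 25+9+6+20 = 60
7 → 1 → 6 → 9: 25+9+20 = 54
Cheapest is 7 → 1 → 6 → 9 at 54.

54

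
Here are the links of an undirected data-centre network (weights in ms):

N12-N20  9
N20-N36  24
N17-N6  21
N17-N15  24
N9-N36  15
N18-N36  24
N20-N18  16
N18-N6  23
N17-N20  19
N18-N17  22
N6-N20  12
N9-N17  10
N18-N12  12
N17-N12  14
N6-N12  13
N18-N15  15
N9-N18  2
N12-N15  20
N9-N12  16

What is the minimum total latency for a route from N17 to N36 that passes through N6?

Best N17 to N6: N17 → N6 costing 21
Best N6 to N36: N6 → N20 → N36 costing 36
Total via N6: 21 + 36 = 57 ms.

57 ms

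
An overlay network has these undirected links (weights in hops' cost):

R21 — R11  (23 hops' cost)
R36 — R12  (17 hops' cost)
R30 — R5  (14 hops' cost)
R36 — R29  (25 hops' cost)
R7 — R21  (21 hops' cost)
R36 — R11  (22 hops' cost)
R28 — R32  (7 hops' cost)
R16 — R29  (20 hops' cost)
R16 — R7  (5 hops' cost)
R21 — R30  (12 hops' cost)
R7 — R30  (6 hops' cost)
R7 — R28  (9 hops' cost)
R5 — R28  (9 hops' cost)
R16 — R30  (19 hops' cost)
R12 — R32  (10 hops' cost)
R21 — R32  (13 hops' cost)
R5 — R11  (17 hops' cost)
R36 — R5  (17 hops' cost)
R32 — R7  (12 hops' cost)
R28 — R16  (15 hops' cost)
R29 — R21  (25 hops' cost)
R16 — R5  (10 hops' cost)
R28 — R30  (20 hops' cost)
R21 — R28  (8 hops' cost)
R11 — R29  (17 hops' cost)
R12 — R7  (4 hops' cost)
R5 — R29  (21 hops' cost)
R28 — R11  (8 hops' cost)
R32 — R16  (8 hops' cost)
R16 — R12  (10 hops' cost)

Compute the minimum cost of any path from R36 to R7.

21 hops' cost

Shortest distances from R36:
R36: 0
R5: 17  (via R36)
R12: 17  (via R36)
R7: 21  (via R12)
Shortest route: R36–R12–R7 = 21 hops' cost.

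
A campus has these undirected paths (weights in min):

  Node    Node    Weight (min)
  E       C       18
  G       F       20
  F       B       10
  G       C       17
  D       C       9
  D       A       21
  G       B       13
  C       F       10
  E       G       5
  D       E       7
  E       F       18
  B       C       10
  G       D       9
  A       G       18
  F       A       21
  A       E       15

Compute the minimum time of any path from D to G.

Settle nodes by increasing distance from D:
D: 0
E: 7  (via D)
C: 9  (via D)
G: 9  (via D)
Shortest route: D → G = 9 min.

9 min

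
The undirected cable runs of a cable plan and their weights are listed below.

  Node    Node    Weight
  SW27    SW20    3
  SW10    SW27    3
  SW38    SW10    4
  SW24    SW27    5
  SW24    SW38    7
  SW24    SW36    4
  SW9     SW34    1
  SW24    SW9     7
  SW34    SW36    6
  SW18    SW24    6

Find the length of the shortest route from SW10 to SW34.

Shortest distances from SW10:
SW10: 0
SW27: 3  (via SW10)
SW38: 4  (via SW10)
SW20: 6  (via SW27)
SW24: 8  (via SW27)
SW36: 12  (via SW24)
SW18: 14  (via SW24)
SW9: 15  (via SW24)
SW34: 16  (via SW9)
Shortest route: SW10–SW27–SW24–SW9–SW34 = 16.

16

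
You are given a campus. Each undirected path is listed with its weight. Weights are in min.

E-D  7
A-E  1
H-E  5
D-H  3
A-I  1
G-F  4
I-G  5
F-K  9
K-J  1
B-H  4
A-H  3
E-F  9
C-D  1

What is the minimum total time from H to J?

Candidate routes:
H - E - A - I - G - F - K - J: 5+1+1+5+4+9+1 = 26
H - A - E - F - K - J: 3+1+9+9+1 = 23
H - E - F - K - J: 5+9+9+1 = 24
Cheapest is H - A - E - F - K - J at 23 min.

23 min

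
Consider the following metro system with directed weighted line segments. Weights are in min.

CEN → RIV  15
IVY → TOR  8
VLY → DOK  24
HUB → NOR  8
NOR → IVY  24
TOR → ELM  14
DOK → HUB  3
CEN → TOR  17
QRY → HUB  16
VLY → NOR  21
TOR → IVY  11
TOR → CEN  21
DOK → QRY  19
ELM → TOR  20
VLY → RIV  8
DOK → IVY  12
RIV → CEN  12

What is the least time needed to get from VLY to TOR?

Running Dijkstra from VLY:
VLY: 0
RIV: 8  (via VLY)
CEN: 20  (via RIV)
NOR: 21  (via VLY)
DOK: 24  (via VLY)
HUB: 27  (via DOK)
IVY: 36  (via DOK)
TOR: 37  (via CEN)
Shortest route: VLY → RIV → CEN → TOR = 37 min.

37 min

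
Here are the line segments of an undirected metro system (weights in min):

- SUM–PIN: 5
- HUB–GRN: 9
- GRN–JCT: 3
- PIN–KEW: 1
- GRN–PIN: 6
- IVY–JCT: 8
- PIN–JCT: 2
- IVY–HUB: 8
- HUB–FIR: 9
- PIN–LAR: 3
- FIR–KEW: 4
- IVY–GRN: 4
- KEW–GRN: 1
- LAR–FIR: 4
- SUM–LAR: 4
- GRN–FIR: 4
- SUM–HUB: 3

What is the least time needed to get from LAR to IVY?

Enumerating some paths:
LAR - PIN - JCT - GRN - IVY: 3+2+3+4 = 12
LAR - PIN - JCT - IVY: 3+2+8 = 13
LAR - FIR - GRN - IVY: 4+4+4 = 12
LAR - PIN - KEW - GRN - IVY: 3+1+1+4 = 9
The minimum is 9 min via LAR - PIN - KEW - GRN - IVY.

9 min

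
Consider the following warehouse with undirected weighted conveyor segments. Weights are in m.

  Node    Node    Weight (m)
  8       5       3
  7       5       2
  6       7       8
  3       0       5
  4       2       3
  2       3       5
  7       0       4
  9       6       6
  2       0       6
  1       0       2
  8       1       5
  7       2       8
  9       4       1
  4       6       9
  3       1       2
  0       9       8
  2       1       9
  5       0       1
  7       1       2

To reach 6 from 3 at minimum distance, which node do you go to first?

Compare a few routes:
3 - 1 - 0 - 5 - 7 - 6: 2+2+1+2+8 = 15
3 - 1 - 0 - 7 - 6: 2+2+4+8 = 16
3 - 2 - 4 - 9 - 6: 5+3+1+6 = 15
3 - 1 - 7 - 6: 2+2+8 = 12
The minimum is 12 m via 3 - 1 - 7 - 6.
So from 3 the first move is to 1.

1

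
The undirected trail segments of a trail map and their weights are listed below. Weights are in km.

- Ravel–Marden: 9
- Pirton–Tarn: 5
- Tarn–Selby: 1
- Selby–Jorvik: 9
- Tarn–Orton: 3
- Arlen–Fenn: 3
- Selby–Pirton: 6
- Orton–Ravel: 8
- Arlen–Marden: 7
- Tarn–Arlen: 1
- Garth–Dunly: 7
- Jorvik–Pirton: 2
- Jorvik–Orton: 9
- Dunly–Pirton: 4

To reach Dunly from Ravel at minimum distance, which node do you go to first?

Orton

Compare a few routes:
Ravel → Orton → Tarn → Selby → Pirton → Dunly: 8+3+1+6+4 = 22
Ravel → Marden → Arlen → Tarn → Pirton → Dunly: 9+7+1+5+4 = 26
Ravel → Orton → Jorvik → Pirton → Dunly: 8+9+2+4 = 23
Ravel → Orton → Tarn → Pirton → Dunly: 8+3+5+4 = 20
Cheapest is Ravel → Orton → Tarn → Pirton → Dunly at 20 km.
So from Ravel the first move is to Orton.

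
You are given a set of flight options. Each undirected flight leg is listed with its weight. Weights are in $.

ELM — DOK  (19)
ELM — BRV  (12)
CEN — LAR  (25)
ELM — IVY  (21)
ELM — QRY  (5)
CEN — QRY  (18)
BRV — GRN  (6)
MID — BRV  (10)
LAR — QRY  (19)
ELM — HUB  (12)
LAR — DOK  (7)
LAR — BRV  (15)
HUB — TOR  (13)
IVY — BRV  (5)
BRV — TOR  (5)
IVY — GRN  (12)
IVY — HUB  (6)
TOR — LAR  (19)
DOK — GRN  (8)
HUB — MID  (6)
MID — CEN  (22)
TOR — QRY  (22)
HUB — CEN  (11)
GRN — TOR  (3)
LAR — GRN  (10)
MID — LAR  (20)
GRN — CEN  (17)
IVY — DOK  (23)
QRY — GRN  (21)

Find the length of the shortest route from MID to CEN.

Enumerating some paths:
MID–CEN: 22 = 22
MID–HUB–CEN: 6+11 = 17
Cheapest is MID–HUB–CEN at $17.

$17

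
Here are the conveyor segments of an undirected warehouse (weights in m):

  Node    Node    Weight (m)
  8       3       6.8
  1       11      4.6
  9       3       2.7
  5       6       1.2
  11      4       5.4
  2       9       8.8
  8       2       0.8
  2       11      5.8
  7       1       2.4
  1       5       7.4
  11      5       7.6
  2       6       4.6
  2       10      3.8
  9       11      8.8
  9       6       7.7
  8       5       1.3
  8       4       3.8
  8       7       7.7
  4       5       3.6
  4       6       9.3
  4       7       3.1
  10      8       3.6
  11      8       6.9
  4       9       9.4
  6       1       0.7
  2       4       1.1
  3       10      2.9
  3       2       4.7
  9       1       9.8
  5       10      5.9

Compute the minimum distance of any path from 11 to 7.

7 m

Settle nodes by increasing distance from 11:
11: 0
1: 4.6  (via 11)
6: 5.3  (via 1)
4: 5.4  (via 11)
2: 5.8  (via 11)
5: 6.5  (via 6)
8: 6.6  (via 2)
7: 7  (via 1)
Shortest route: 11–1–7 = 7 m.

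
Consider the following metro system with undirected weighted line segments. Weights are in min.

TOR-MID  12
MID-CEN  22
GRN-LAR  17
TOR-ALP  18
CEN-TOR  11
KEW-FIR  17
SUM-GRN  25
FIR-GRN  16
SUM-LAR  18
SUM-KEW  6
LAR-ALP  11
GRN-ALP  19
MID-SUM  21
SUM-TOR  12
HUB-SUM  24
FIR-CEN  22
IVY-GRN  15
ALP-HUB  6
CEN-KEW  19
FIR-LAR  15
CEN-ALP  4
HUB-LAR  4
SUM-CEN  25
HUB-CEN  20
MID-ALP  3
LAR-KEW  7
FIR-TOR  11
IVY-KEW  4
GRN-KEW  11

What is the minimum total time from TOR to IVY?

22 min

Candidate routes:
TOR–CEN–KEW–IVY: 11+19+4 = 34
TOR–FIR–KEW–IVY: 11+17+4 = 32
TOR–SUM–KEW–IVY: 12+6+4 = 22
Cheapest is TOR–SUM–KEW–IVY at 22 min.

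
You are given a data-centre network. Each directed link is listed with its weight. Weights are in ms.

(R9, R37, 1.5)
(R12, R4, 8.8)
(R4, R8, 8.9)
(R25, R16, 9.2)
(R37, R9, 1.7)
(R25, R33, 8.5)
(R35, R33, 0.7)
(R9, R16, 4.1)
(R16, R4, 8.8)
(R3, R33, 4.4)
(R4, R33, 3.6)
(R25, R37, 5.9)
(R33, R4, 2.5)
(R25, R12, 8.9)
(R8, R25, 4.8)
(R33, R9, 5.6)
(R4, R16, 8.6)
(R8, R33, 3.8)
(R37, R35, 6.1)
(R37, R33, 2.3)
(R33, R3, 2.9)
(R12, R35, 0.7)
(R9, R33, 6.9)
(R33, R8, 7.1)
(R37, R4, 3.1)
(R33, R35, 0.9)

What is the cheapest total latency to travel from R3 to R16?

14.1 ms

Enumerating some paths:
R3 → R33 → R9 → R16: 4.4+5.6+4.1 = 14.1
R3 → R33 → R4 → R16: 4.4+2.5+8.6 = 15.5
Cheapest is R3 → R33 → R9 → R16 at 14.1 ms.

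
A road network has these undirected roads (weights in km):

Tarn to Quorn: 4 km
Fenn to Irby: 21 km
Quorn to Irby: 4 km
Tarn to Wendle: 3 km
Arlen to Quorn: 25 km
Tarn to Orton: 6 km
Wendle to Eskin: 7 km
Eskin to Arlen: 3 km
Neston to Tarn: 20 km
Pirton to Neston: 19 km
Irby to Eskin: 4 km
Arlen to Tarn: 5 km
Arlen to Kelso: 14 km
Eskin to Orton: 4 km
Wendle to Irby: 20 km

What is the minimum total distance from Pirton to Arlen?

44 km

Shortest distances from Pirton:
Pirton: 0
Neston: 19  (via Pirton)
Tarn: 39  (via Neston)
Wendle: 42  (via Tarn)
Quorn: 43  (via Tarn)
Arlen: 44  (via Tarn)
Shortest route: Pirton–Neston–Tarn–Arlen = 44 km.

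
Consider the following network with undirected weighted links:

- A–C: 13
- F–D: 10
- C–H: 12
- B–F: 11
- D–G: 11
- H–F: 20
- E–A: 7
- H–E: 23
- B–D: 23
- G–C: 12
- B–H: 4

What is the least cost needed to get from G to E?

32

Settle nodes by increasing distance from G:
G: 0
D: 11  (via G)
C: 12  (via G)
F: 21  (via D)
H: 24  (via C)
A: 25  (via C)
B: 28  (via H)
E: 32  (via A)
Shortest route: G–C–A–E = 32.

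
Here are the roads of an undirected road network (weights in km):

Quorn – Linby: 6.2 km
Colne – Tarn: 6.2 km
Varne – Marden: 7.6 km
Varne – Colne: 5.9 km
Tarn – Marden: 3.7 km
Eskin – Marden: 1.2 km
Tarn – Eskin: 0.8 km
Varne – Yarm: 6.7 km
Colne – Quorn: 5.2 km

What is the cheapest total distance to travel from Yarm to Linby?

Compare a few routes:
Yarm - Varne - Marden - Eskin - Tarn - Colne - Quorn - Linby: 6.7+7.6+1.2+0.8+6.2+5.2+6.2 = 33.9
Yarm - Varne - Colne - Quorn - Linby: 6.7+5.9+5.2+6.2 = 24
Yarm - Varne - Marden - Tarn - Colne - Quorn - Linby: 6.7+7.6+3.7+6.2+5.2+6.2 = 35.6
Cheapest is Yarm - Varne - Colne - Quorn - Linby at 24 km.

24 km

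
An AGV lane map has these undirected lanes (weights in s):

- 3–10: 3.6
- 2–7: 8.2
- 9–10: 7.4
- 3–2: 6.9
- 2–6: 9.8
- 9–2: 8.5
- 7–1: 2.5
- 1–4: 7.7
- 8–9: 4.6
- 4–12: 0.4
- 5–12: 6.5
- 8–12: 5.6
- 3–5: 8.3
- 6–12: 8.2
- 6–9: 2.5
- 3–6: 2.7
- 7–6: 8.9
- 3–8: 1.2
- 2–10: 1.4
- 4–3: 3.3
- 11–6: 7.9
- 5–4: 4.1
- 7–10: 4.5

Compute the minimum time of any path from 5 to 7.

14.3 s

Candidate routes:
5 → 3 → 10 → 7: 8.3+3.6+4.5 = 16.4
5 → 4 → 3 → 10 → 7: 4.1+3.3+3.6+4.5 = 15.5
5 → 4 → 1 → 7: 4.1+7.7+2.5 = 14.3
Cheapest is 5 → 4 → 1 → 7 at 14.3 s.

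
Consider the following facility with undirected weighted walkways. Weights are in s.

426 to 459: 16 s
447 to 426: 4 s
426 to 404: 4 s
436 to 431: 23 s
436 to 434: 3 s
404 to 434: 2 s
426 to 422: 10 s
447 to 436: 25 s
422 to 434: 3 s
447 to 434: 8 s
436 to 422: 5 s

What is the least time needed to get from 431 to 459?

48 s

Candidate routes:
431 → 436 → 422 → 434 → 404 → 426 → 459: 23+5+3+2+4+16 = 53
431 → 436 → 434 → 404 → 426 → 459: 23+3+2+4+16 = 48
Cheapest is 431 → 436 → 434 → 404 → 426 → 459 at 48 s.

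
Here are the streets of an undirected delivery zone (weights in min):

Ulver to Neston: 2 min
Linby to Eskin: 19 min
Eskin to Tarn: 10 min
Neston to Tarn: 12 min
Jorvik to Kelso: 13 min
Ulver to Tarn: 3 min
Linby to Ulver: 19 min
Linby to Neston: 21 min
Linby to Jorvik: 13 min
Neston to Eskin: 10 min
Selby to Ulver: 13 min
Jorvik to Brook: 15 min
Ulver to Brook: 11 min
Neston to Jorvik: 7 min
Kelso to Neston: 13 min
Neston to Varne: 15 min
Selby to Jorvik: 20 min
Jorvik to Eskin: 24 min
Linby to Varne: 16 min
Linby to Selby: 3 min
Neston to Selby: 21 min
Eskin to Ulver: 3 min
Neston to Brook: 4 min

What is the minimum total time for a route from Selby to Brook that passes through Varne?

Shortest Selby→Varne: Selby → Linby → Varne = 19
Shortest Varne→Brook: Varne → Neston → Brook = 19
Total via Varne: 19 + 19 = 38 min.

38 min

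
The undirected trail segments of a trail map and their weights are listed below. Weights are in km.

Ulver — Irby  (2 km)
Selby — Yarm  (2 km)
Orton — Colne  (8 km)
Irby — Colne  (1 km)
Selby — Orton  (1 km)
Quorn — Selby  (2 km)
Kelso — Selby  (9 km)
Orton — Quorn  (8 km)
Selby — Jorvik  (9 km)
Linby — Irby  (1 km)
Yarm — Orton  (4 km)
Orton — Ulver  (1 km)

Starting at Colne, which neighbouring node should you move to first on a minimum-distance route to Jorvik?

Irby

Candidate routes:
Colne - Orton - Selby - Jorvik: 8+1+9 = 18
Colne - Irby - Ulver - Orton - Yarm - Selby - Jorvik: 1+2+1+4+2+9 = 19
Colne - Irby - Ulver - Orton - Selby - Jorvik: 1+2+1+1+9 = 14
Colne - Orton - Yarm - Selby - Jorvik: 8+4+2+9 = 23
Cheapest is Colne - Irby - Ulver - Orton - Selby - Jorvik at 14 km.
So from Colne the first move is to Irby.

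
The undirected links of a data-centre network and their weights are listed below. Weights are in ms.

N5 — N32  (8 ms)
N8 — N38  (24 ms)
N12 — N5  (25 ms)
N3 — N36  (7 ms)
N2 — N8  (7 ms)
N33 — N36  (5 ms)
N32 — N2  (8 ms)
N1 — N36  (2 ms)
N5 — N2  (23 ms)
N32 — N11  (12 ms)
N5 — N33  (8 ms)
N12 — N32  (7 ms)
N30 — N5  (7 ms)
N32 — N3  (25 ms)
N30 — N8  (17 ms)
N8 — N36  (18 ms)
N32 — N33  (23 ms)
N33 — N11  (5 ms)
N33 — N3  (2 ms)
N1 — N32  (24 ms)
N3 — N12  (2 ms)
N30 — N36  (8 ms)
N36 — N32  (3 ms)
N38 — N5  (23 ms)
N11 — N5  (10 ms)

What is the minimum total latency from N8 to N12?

22 ms

Compare a few routes:
N8–N2–N32–N12: 7+8+7 = 22
N8–N2–N32–N36–N33–N3–N12: 7+8+3+5+2+2 = 27
Cheapest is N8–N2–N32–N12 at 22 ms.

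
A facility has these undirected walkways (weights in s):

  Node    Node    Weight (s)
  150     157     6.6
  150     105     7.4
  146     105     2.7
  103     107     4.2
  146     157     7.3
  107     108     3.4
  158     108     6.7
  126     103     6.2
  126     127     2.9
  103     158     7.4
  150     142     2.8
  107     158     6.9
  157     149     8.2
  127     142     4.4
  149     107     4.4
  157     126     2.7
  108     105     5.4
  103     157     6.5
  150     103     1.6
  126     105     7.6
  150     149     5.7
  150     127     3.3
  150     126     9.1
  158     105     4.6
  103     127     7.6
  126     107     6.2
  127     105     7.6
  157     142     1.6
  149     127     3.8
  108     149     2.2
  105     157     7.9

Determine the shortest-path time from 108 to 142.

10.4 s

Shortest distances from 108:
108: 0
149: 2.2  (via 108)
107: 3.4  (via 108)
105: 5.4  (via 108)
127: 6  (via 149)
158: 6.7  (via 108)
103: 7.6  (via 107)
150: 7.9  (via 149)
146: 8.1  (via 105)
126: 8.9  (via 127)
157: 10.4  (via 149)
142: 10.4  (via 127)
Shortest route: 108 → 149 → 127 → 142 = 10.4 s.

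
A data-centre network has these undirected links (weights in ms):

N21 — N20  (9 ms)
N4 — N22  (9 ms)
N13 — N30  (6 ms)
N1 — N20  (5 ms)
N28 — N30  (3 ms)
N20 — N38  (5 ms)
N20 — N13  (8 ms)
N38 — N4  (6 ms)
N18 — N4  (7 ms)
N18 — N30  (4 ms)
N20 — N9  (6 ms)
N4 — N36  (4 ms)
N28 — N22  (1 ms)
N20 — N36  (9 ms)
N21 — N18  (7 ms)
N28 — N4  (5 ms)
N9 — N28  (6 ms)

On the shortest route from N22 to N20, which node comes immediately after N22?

N28

Compare a few routes:
N22–N28–N9–N20: 1+6+6 = 13
N22–N28–N30–N13–N20: 1+3+6+8 = 18
N22–N28–N4–N38–N20: 1+5+6+5 = 17
Cheapest is N22–N28–N9–N20 at 13 ms.
So from N22 the first move is to N28.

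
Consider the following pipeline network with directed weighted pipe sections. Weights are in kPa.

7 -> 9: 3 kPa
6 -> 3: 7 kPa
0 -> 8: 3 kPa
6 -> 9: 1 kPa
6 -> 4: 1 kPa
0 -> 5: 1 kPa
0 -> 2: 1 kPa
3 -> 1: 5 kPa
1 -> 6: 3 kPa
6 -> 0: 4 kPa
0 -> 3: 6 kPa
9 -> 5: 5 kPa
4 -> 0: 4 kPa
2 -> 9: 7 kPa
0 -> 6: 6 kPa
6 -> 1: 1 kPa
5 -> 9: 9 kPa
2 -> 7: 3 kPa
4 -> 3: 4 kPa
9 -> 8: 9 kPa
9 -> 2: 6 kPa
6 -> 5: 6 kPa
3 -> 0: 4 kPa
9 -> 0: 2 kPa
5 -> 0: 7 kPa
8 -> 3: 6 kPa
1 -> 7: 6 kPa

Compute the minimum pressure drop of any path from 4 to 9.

Running Dijkstra from 4:
4: 0
0: 4  (via 4)
3: 4  (via 4)
2: 5  (via 0)
5: 5  (via 0)
8: 7  (via 0)
7: 8  (via 2)
1: 9  (via 3)
6: 10  (via 0)
9: 11  (via 7)
Shortest route: 4 → 0 → 2 → 7 → 9 = 11 kPa.

11 kPa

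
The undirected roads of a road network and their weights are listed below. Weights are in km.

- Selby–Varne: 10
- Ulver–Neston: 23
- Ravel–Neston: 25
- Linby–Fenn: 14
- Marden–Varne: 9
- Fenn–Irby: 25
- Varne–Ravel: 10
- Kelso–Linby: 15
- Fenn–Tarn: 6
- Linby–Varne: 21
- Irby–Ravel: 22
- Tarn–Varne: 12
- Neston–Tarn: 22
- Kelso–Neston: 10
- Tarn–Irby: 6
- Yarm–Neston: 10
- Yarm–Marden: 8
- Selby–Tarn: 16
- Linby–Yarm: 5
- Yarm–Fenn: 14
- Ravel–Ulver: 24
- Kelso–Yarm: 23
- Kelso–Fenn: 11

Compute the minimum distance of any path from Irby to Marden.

27 km

Compare a few routes:
Irby–Tarn–Varne–Marden: 6+12+9 = 27
Irby–Tarn–Fenn–Linby–Yarm–Marden: 6+6+14+5+8 = 39
Irby–Tarn–Fenn–Yarm–Marden: 6+6+14+8 = 34
Irby–Tarn–Selby–Varne–Marden: 6+16+10+9 = 41
The minimum is 27 km via Irby–Tarn–Varne–Marden.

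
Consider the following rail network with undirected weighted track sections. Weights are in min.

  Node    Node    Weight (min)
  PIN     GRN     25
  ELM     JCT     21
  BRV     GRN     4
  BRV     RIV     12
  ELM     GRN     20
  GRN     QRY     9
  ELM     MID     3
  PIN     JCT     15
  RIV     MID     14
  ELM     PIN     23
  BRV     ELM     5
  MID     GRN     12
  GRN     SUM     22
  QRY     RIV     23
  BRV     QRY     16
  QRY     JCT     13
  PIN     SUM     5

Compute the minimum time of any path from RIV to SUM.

38 min

Compare a few routes:
RIV - BRV - GRN - PIN - SUM: 12+4+25+5 = 46
RIV - BRV - GRN - SUM: 12+4+22 = 38
RIV - BRV - ELM - PIN - SUM: 12+5+23+5 = 45
RIV - MID - ELM - PIN - SUM: 14+3+23+5 = 45
The minimum is 38 min via RIV - BRV - GRN - SUM.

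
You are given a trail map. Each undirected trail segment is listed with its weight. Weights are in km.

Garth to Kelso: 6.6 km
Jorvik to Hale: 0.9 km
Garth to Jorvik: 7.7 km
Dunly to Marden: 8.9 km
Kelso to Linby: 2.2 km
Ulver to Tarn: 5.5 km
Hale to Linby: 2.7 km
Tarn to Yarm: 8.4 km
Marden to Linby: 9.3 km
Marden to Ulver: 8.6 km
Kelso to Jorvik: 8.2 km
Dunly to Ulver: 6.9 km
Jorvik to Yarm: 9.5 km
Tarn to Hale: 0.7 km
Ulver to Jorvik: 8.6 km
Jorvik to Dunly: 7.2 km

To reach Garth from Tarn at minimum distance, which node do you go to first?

Compare a few routes:
Tarn–Hale–Jorvik–Garth: 0.7+0.9+7.7 = 9.3
Tarn–Hale–Linby–Kelso–Garth: 0.7+2.7+2.2+6.6 = 12.2
Cheapest is Tarn–Hale–Jorvik–Garth at 9.3 km.
So from Tarn the first move is to Hale.

Hale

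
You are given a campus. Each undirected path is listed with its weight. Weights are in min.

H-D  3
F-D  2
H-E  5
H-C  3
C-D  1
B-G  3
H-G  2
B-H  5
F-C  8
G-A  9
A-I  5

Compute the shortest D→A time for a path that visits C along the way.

15 min

Shortest D→C: D–C = 1
Shortest C→A: C–H–G–A = 14
Total via C: 1 + 14 = 15 min.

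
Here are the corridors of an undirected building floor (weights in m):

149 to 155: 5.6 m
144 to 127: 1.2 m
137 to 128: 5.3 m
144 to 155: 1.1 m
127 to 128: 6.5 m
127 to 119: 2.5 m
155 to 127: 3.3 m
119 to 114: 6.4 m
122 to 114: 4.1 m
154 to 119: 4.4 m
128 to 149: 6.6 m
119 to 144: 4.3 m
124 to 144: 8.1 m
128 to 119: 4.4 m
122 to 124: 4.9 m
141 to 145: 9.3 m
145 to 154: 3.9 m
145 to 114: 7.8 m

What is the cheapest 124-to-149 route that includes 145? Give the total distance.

Shortest 124→145: 124–122–114–145 = 16.8
Best 145 to 149: 145–154–119–127–144–155–149 costing 18.7
Total via 145: 16.8 + 18.7 = 35.5 m.

35.5 m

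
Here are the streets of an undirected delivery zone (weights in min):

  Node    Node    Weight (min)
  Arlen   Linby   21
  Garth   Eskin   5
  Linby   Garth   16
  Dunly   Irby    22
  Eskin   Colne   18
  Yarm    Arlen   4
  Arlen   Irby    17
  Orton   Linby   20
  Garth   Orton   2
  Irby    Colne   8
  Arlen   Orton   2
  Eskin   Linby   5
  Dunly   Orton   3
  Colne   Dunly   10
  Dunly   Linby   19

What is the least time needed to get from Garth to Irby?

Enumerating some paths:
Garth - Orton - Dunly - Colne - Irby: 2+3+10+8 = 23
Garth - Orton - Arlen - Irby: 2+2+17 = 21
Cheapest is Garth - Orton - Arlen - Irby at 21 min.

21 min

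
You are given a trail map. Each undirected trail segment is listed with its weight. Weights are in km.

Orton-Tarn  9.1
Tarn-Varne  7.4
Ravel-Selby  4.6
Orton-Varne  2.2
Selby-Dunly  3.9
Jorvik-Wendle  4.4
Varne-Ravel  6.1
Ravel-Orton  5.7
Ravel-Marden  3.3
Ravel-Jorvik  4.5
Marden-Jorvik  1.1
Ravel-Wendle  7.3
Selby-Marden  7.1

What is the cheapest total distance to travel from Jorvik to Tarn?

17.9 km

Settle nodes by increasing distance from Jorvik:
Jorvik: 0
Marden: 1.1  (via Jorvik)
Ravel: 4.4  (via Marden)
Wendle: 4.4  (via Jorvik)
Selby: 8.2  (via Marden)
Orton: 10.1  (via Ravel)
Varne: 10.5  (via Ravel)
Dunly: 12.1  (via Selby)
Tarn: 17.9  (via Varne)
Shortest route: Jorvik → Marden → Ravel → Varne → Tarn = 17.9 km.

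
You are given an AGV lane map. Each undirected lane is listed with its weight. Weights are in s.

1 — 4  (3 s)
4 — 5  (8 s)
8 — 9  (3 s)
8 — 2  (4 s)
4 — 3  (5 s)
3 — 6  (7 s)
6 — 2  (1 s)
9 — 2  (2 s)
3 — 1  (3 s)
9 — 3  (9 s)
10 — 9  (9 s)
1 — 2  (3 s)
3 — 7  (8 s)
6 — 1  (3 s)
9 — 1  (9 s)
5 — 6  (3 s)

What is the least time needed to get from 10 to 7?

25 s

Settle nodes by increasing distance from 10:
10: 0
9: 9  (via 10)
2: 11  (via 9)
6: 12  (via 2)
8: 12  (via 9)
1: 14  (via 2)
5: 15  (via 6)
3: 17  (via 1)
4: 17  (via 1)
7: 25  (via 3)
Shortest route: 10 → 9 → 2 → 1 → 3 → 7 = 25 s.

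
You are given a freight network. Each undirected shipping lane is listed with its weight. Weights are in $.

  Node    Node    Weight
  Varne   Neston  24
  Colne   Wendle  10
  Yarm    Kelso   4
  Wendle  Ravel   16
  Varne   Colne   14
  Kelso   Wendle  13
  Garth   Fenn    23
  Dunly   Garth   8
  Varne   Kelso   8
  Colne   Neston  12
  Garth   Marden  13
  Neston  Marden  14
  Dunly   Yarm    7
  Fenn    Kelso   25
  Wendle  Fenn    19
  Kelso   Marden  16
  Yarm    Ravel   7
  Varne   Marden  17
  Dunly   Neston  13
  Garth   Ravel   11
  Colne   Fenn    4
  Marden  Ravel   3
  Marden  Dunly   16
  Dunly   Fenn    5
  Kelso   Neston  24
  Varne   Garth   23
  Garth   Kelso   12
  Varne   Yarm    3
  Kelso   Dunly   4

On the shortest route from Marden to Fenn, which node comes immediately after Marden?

Dunly

Candidate routes:
Marden → Kelso → Dunly → Fenn: 16+4+5 = 25
Marden → Ravel → Yarm → Dunly → Fenn: 3+7+7+5 = 22
Marden → Dunly → Fenn: 16+5 = 21
Marden → Ravel → Yarm → Kelso → Dunly → Fenn: 3+7+4+4+5 = 23
Cheapest is Marden → Dunly → Fenn at $21.
So from Marden the first move is to Dunly.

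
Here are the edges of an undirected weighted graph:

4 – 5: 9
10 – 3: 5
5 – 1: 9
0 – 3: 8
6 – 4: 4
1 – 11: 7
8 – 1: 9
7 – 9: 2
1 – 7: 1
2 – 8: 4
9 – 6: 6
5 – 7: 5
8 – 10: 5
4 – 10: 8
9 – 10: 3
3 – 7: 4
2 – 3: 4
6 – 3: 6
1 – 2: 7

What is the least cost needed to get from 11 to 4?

Candidate routes:
11 → 1 → 7 → 5 → 4: 7+1+5+9 = 22
11 → 1 → 7 → 9 → 10 → 4: 7+1+2+3+8 = 21
11 → 1 → 7 → 3 → 6 → 4: 7+1+4+6+4 = 22
11 → 1 → 7 → 9 → 6 → 4: 7+1+2+6+4 = 20
The minimum is 20 via 11 → 1 → 7 → 9 → 6 → 4.

20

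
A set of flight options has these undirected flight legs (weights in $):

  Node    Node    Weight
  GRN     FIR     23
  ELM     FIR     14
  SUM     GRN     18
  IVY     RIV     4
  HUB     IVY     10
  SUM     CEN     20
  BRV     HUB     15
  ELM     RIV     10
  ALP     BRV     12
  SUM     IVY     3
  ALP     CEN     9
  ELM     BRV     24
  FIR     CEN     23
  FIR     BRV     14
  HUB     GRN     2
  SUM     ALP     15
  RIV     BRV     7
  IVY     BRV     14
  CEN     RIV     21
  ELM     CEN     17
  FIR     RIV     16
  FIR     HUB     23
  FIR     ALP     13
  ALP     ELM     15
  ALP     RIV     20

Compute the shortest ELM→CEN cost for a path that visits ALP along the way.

$24

Best ELM to ALP: ELM → ALP costing 15
Best ALP to CEN: ALP → CEN costing 9
Total via ALP: 15 + 9 = $24.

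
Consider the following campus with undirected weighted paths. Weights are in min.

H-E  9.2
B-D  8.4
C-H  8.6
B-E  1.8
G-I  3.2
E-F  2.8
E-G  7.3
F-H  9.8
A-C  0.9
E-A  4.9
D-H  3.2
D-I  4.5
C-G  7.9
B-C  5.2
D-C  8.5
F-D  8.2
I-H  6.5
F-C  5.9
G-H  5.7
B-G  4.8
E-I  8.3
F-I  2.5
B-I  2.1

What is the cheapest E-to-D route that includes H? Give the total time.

12.4 min

Shortest E→H: E → H = 9.2
Shortest H→D: H → D = 3.2
Total via H: 9.2 + 3.2 = 12.4 min.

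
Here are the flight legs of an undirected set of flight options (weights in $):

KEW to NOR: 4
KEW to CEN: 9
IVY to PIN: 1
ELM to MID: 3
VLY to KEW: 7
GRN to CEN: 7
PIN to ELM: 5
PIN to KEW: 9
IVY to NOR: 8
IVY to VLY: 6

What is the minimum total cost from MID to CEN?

$26

Shortest distances from MID:
MID: 0
ELM: 3  (via MID)
PIN: 8  (via ELM)
IVY: 9  (via PIN)
VLY: 15  (via IVY)
KEW: 17  (via PIN)
NOR: 17  (via IVY)
CEN: 26  (via KEW)
Shortest route: MID → ELM → PIN → KEW → CEN = $26.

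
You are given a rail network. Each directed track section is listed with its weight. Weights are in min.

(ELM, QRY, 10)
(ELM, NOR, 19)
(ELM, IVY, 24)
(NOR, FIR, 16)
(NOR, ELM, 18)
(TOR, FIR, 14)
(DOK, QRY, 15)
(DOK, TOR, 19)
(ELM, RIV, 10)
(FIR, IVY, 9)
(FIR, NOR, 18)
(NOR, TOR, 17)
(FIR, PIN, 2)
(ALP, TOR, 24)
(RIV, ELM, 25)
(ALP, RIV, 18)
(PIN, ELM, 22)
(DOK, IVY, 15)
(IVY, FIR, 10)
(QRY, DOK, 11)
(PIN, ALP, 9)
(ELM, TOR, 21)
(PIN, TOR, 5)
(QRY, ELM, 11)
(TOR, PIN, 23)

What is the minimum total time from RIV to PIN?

61 min

Compare a few routes:
RIV - ELM - TOR - FIR - PIN: 25+21+14+2 = 62
RIV - ELM - IVY - FIR - PIN: 25+24+10+2 = 61
RIV - ELM - TOR - PIN: 25+21+23 = 69
RIV - ELM - NOR - FIR - PIN: 25+19+16+2 = 62
The minimum is 61 min via RIV - ELM - IVY - FIR - PIN.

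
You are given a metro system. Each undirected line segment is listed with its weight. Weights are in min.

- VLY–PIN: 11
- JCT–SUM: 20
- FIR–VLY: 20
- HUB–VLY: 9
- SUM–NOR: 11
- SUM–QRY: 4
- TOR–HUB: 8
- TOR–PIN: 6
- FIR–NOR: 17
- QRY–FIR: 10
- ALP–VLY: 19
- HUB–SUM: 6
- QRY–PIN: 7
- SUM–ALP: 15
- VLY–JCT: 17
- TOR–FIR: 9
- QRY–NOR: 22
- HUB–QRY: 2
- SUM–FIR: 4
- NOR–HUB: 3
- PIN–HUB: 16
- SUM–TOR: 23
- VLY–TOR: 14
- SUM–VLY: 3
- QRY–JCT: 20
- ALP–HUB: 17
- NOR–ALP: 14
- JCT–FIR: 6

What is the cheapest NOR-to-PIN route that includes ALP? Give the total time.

40 min

Best NOR to ALP: NOR → ALP costing 14
Shortest ALP→PIN: ALP → SUM → QRY → PIN = 26
Total via ALP: 14 + 26 = 40 min.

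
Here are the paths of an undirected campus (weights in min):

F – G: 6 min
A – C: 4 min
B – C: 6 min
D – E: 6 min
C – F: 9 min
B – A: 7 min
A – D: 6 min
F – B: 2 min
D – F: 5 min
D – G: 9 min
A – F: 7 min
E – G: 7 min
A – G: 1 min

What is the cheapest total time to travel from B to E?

Enumerating some paths:
B–F–A–G–E: 2+7+1+7 = 17
B–F–D–E: 2+5+6 = 13
B–A–G–E: 7+1+7 = 15
B–F–G–E: 2+6+7 = 15
Cheapest is B–F–D–E at 13 min.

13 min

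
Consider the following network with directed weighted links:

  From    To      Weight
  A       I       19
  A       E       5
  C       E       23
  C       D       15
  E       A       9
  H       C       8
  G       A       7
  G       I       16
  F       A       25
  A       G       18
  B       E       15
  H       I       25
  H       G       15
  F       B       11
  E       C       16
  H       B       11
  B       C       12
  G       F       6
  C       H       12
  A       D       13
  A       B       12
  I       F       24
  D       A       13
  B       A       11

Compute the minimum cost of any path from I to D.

Running Dijkstra from I:
I: 0
F: 24  (via I)
B: 35  (via F)
A: 46  (via B)
C: 47  (via B)
E: 50  (via B)
D: 59  (via A)
Shortest route: I → F → B → A → D = 59.

59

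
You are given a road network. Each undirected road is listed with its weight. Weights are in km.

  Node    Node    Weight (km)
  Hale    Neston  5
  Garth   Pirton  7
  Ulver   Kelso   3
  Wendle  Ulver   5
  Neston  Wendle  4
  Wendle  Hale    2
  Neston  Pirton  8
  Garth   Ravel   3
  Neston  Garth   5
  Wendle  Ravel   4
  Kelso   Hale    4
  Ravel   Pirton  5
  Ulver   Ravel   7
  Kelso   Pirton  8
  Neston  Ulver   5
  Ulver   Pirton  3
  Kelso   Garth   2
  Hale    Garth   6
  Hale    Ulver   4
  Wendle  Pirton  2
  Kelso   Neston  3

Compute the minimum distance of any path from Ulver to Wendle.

5 km

Candidate routes:
Ulver → Hale → Wendle: 4+2 = 6
Ulver → Neston → Wendle: 5+4 = 9
Ulver → Kelso → Hale → Wendle: 3+4+2 = 9
Ulver → Wendle: 5 = 5
The minimum is 5 km via Ulver → Wendle.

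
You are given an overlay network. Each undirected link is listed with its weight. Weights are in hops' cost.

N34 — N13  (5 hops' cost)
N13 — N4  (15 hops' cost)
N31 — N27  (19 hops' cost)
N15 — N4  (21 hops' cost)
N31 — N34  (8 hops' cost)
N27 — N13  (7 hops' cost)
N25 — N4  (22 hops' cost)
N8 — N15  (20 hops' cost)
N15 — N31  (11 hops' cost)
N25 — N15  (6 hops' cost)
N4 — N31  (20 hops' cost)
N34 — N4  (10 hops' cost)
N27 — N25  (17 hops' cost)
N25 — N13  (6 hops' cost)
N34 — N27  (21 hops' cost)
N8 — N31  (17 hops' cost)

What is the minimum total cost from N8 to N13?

30 hops' cost

Shortest distances from N8:
N8: 0
N31: 17  (via N8)
N15: 20  (via N8)
N34: 25  (via N31)
N25: 26  (via N15)
N13: 30  (via N34)
Shortest route: N8–N31–N34–N13 = 30 hops' cost.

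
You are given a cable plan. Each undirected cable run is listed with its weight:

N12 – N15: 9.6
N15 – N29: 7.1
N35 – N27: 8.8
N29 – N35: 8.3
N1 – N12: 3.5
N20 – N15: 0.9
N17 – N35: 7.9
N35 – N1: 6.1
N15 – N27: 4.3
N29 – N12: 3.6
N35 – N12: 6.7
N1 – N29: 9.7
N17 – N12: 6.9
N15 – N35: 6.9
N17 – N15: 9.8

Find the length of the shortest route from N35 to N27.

Running Dijkstra from N35:
N35: 0
N1: 6.1  (via N35)
N12: 6.7  (via N35)
N15: 6.9  (via N35)
N20: 7.8  (via N15)
N17: 7.9  (via N35)
N29: 8.3  (via N35)
N27: 8.8  (via N35)
Shortest route: N35–N27 = 8.8.

8.8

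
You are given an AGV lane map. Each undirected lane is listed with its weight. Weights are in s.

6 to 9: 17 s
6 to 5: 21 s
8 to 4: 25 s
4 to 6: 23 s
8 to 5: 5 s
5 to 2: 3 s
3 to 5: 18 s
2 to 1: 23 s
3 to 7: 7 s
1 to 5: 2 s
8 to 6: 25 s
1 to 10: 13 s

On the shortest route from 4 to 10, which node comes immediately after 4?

Candidate routes:
4–6–5–1–10: 23+21+2+13 = 59
4–8–5–1–10: 25+5+2+13 = 45
The minimum is 45 s via 4–8–5–1–10.
So from 4 the first move is to 8.

8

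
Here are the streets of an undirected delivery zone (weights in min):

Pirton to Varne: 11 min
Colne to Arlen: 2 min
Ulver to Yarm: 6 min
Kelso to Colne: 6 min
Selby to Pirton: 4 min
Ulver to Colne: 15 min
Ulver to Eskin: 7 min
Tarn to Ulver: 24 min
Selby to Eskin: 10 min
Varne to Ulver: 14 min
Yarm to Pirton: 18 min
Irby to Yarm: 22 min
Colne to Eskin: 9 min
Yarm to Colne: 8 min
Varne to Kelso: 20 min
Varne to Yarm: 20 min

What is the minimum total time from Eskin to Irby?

Compare a few routes:
Eskin → Ulver → Yarm → Irby: 7+6+22 = 35
Eskin → Ulver → Colne → Yarm → Irby: 7+15+8+22 = 52
Eskin → Colne → Yarm → Irby: 9+8+22 = 39
The minimum is 35 min via Eskin → Ulver → Yarm → Irby.

35 min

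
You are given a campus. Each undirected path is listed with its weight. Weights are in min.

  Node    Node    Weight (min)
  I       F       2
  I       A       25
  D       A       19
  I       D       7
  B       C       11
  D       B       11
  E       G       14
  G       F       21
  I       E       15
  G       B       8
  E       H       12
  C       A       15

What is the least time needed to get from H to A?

Enumerating some paths:
H - E - I - D - A: 12+15+7+19 = 53
H - E - G - B - C - A: 12+14+8+11+15 = 60
H - E - I - A: 12+15+25 = 52
The minimum is 52 min via H - E - I - A.

52 min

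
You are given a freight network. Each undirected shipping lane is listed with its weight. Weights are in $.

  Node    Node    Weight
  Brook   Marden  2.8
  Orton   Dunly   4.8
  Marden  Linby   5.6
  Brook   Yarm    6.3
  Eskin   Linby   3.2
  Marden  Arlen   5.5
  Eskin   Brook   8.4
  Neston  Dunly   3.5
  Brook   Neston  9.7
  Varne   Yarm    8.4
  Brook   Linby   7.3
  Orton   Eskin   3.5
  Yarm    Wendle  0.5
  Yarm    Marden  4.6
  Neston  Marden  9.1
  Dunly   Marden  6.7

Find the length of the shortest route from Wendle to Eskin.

Candidate routes:
Wendle - Yarm - Brook - Eskin: 0.5+6.3+8.4 = 15.2
Wendle - Yarm - Marden - Linby - Eskin: 0.5+4.6+5.6+3.2 = 13.9
Cheapest is Wendle - Yarm - Marden - Linby - Eskin at $13.9.

$13.9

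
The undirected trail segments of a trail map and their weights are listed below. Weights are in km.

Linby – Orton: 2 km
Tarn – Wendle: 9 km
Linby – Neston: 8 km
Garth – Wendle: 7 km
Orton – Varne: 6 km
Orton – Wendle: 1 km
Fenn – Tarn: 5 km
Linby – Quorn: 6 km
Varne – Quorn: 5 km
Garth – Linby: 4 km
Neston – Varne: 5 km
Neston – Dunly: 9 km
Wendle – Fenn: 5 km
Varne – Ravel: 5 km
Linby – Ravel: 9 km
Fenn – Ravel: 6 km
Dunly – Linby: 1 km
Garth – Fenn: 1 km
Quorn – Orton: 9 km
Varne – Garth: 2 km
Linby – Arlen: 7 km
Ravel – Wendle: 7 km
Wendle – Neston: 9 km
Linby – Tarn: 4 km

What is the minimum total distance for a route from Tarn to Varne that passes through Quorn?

Shortest Tarn→Quorn: Tarn → Linby → Quorn = 10
Best Quorn to Varne: Quorn → Varne costing 5
Total via Quorn: 10 + 5 = 15 km.

15 km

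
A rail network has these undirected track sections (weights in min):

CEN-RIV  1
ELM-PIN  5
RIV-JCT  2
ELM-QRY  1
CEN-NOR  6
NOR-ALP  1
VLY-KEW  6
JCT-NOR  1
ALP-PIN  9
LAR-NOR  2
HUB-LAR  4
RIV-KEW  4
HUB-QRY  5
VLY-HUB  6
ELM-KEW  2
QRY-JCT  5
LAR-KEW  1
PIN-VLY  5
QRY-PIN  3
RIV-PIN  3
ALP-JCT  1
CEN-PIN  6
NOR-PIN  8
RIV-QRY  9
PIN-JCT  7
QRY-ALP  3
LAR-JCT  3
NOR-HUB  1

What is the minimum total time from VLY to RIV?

8 min

Settle nodes by increasing distance from VLY:
VLY: 0
PIN: 5  (via VLY)
KEW: 6  (via VLY)
HUB: 6  (via VLY)
NOR: 7  (via HUB)
LAR: 7  (via KEW)
QRY: 8  (via PIN)
ALP: 8  (via NOR)
ELM: 8  (via KEW)
JCT: 8  (via NOR)
RIV: 8  (via PIN)
Shortest route: VLY → PIN → RIV = 8 min.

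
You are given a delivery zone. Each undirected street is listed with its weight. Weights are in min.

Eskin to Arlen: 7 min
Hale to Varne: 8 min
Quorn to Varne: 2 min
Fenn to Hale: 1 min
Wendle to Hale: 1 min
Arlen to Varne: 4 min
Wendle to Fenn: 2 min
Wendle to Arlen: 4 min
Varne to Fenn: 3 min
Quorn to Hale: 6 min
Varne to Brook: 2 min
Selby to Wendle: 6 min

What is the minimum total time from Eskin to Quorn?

13 min

Compare a few routes:
Eskin → Arlen → Wendle → Hale → Quorn: 7+4+1+6 = 18
Eskin → Arlen → Varne → Quorn: 7+4+2 = 13
Eskin → Arlen → Wendle → Hale → Fenn → Varne → Quorn: 7+4+1+1+3+2 = 18
Eskin → Arlen → Wendle → Fenn → Varne → Quorn: 7+4+2+3+2 = 18
Cheapest is Eskin → Arlen → Varne → Quorn at 13 min.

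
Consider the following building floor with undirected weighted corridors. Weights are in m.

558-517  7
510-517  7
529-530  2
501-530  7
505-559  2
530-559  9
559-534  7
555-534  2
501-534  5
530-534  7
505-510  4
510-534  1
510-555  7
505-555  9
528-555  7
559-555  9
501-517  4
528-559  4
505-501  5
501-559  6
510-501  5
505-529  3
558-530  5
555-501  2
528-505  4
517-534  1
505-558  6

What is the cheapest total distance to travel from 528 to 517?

Candidate routes:
528 → 555 → 501 → 517: 7+2+4 = 13
528 → 555 → 534 → 517: 7+2+1 = 10
528 → 559 → 534 → 517: 4+7+1 = 12
528 → 559 → 505 → 510 → 534 → 517: 4+2+4+1+1 = 12
The minimum is 10 m via 528 → 555 → 534 → 517.

10 m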